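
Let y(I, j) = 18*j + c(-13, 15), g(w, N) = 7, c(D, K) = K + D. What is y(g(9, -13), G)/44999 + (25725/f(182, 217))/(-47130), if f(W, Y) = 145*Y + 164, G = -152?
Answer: -271777494697/4471924931682 ≈ -0.060774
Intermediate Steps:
c(D, K) = D + K
f(W, Y) = 164 + 145*Y
y(I, j) = 2 + 18*j (y(I, j) = 18*j + (-13 + 15) = 18*j + 2 = 2 + 18*j)
y(g(9, -13), G)/44999 + (25725/f(182, 217))/(-47130) = (2 + 18*(-152))/44999 + (25725/(164 + 145*217))/(-47130) = (2 - 2736)*(1/44999) + (25725/(164 + 31465))*(-1/47130) = -2734*1/44999 + (25725/31629)*(-1/47130) = -2734/44999 + (25725*(1/31629))*(-1/47130) = -2734/44999 + (8575/10543)*(-1/47130) = -2734/44999 - 1715/99378318 = -271777494697/4471924931682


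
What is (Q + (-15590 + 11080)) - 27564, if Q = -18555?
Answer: -50629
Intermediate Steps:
(Q + (-15590 + 11080)) - 27564 = (-18555 + (-15590 + 11080)) - 27564 = (-18555 - 4510) - 27564 = -23065 - 27564 = -50629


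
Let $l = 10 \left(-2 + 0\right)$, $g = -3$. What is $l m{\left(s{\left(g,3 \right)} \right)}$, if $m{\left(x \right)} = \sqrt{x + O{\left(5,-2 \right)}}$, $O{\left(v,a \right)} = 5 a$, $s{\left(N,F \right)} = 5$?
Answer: $- 20 i \sqrt{5} \approx - 44.721 i$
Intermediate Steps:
$l = -20$ ($l = 10 \left(-2\right) = -20$)
$m{\left(x \right)} = \sqrt{-10 + x}$ ($m{\left(x \right)} = \sqrt{x + 5 \left(-2\right)} = \sqrt{x - 10} = \sqrt{-10 + x}$)
$l m{\left(s{\left(g,3 \right)} \right)} = - 20 \sqrt{-10 + 5} = - 20 \sqrt{-5} = - 20 i \sqrt{5}$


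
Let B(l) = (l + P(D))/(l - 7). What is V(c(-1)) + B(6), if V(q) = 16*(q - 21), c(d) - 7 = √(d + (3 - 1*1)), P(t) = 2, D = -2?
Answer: -216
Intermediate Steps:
B(l) = (2 + l)/(-7 + l) (B(l) = (l + 2)/(l - 7) = (2 + l)/(-7 + l))
c(d) = 7 + √(2 + d) (c(d) = 7 + √(d + (3 - 1*1)) = 7 + √(d + (3 - 1)) = 7 + √(d + 2) = 7 + √(2 + d))
V(q) = -336 + 16*q (V(q) = 16*(-21 + q) = -336 + 16*q)
V(c(-1)) + B(6) = (-336 + 16*(7 + √(2 - 1))) + (2 + 6)/(-7 + 6) = (-336 + 16*(7 + √1)) + 8/(-1) = (-336 + 16*(7 + 1)) - 1*8 = (-336 + 16*8) - 8 = (-336 + 128) - 8 = -208 - 8 = -216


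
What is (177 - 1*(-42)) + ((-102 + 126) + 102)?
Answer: 345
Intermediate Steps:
(177 - 1*(-42)) + ((-102 + 126) + 102) = (177 + 42) + (24 + 102) = 219 + 126 = 345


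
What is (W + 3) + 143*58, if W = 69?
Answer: 8366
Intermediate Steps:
(W + 3) + 143*58 = (69 + 3) + 143*58 = 72 + 8294 = 8366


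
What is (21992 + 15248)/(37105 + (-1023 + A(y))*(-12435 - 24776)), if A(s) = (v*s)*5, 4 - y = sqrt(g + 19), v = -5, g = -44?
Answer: 1557565159920/1770970766093989 + 173217205000*I/1770970766093989 ≈ 0.0008795 + 9.7809e-5*I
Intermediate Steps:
y = 4 - 5*I (y = 4 - sqrt(-44 + 19) = 4 - sqrt(-25) = 4 - 5*I ≈ 4.0 - 5.0*I)
A(s) = -25*s (A(s) = -5*s*5 = -25*s)
(21992 + 15248)/(37105 + (-1023 + A(y))*(-12435 - 24776)) = (21992 + 15248)/(37105 + (-1023 - 25*(4 - 5*I))*(-12435 - 24776)) = 37240/(37105 + (-1023 + (-100 + 125*I))*(-37211)) = 37240/(37105 + (-1123 + 125*I)*(-37211)) = 37240/(37105 + (41787953 - 4651375*I)) = 37240/(41825058 - 4651375*I) = 37240*((41825058 + 4651375*I)/1770970766093989) = 37240*(41825058 + 4651375*I)/1770970766093989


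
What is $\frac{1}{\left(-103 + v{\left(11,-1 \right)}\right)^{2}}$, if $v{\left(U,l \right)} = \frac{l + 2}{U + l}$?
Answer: $\frac{100}{1058841} \approx 9.4443 \cdot 10^{-5}$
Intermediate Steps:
$v{\left(U,l \right)} = \frac{2 + l}{U + l}$
$\frac{1}{\left(-103 + v{\left(11,-1 \right)}\right)^{2}} = \frac{1}{\left(-103 + \frac{2 - 1}{11 - 1}\right)^{2}} = \frac{1}{\left(-103 + \frac{1}{10} \cdot 1\right)^{2}} = \frac{1}{\left(-103 + \frac{1}{10}\right)^{2}} = \frac{1}{\left(- \frac{1029}{10}\right)^{2}} = \frac{1}{\frac{1058841}{100}} = \frac{100}{1058841}$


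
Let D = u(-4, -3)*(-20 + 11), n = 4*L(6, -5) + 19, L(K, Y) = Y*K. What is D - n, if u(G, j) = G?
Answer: 137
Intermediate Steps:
L(K, Y) = K*Y
n = -101 (n = 4*(6*(-5)) + 19 = 4*(-30) + 19 = -120 + 19 = -101)
D = 36 (D = -4*(-20 + 11) = -4*(-9) = 36)
D - n = 36 - 1*(-101) = 36 + 101 = 137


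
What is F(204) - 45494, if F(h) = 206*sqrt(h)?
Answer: -45494 + 412*sqrt(51) ≈ -42552.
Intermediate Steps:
F(204) - 45494 = 206*sqrt(204) - 45494 = 206*(2*sqrt(51)) - 45494 = 412*sqrt(51) - 45494 = -45494 + 412*sqrt(51)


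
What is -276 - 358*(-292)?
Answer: 104260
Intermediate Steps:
-276 - 358*(-292) = -276 + 104536 = 104260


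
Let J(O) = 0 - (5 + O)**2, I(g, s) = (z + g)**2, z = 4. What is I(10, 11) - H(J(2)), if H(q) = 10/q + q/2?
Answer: 21629/98 ≈ 220.70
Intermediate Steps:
I(g, s) = (4 + g)**2
J(O) = -(5 + O)**2
H(q) = q/2 + 10/q (H(q) = 10/q + q*(1/2) = 10/q + q/2 = q/2 + 10/q)
I(10, 11) - H(J(2)) = (4 + 10)**2 - ((-(5 + 2)**2)/2 + 10/((-(5 + 2)**2))) = 14**2 - ((-1*7**2)/2 + 10/((-1*7**2))) = 196 - ((-1*49)/2 + 10/((-1*49))) = 196 - ((1/2)*(-49) + 10/(-49)) = 196 - (-49/2 + 10*(-1/49)) = 196 - (-49/2 - 10/49) = 196 - 1*(-2421/98) = 196 + 2421/98 = 21629/98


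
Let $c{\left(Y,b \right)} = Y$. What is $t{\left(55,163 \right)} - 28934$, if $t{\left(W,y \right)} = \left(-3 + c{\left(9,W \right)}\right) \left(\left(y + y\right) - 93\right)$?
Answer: $-27536$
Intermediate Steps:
$t{\left(W,y \right)} = -558 + 12 y$ ($t{\left(W,y \right)} = \left(-3 + 9\right) \left(\left(y + y\right) - 93\right) = 6 \left(2 y - 93\right) = 6 \left(-93 + 2 y\right) = -558 + 12 y$)
$t{\left(55,163 \right)} - 28934 = \left(-558 + 12 \cdot 163\right) - 28934 = \left(-558 + 1956\right) - 28934 = 1398 - 28934 = -27536$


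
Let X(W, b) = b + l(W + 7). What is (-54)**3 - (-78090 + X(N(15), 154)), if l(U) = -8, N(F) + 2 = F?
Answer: -79520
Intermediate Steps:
N(F) = -2 + F
X(W, b) = -8 + b (X(W, b) = b - 8 = -8 + b)
(-54)**3 - (-78090 + X(N(15), 154)) = (-54)**3 - (-78090 + (-8 + 154)) = -157464 - (-78090 + 146) = -157464 - 1*(-77944) = -157464 + 77944 = -79520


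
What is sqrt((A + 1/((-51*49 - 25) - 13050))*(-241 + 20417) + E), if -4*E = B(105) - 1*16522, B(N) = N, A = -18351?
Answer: I*sqrt(531378070937583)/1198 ≈ 19242.0*I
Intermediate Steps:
E = 16417/4 (E = -(105 - 1*16522)/4 = -(105 - 16522)/4 = -1/4*(-16417) = 16417/4 ≈ 4104.3)
sqrt((A + 1/((-51*49 - 25) - 13050))*(-241 + 20417) + E) = sqrt((-18351 + 1/((-51*49 - 25) - 13050))*(-241 + 20417) + 16417/4) = sqrt((-18351 + 1/((-2499 - 25) - 13050))*20176 + 16417/4) = sqrt((-18351 + 1/(-2524 - 13050))*20176 + 16417/4) = sqrt((-18351 + 1/(-15574))*20176 + 16417/4) = sqrt((-18351 - 1/15574)*20176 + 16417/4) = sqrt(-285798475/15574*20176 + 16417/4) = sqrt(-221779616600/599 + 16417/4) = sqrt(-887108632617/2396) = I*sqrt(531378070937583)/1198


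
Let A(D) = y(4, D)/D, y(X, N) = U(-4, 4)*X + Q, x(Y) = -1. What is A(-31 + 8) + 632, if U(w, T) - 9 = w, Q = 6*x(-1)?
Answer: 14522/23 ≈ 631.39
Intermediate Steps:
Q = -6 (Q = 6*(-1) = -6)
U(w, T) = 9 + w
y(X, N) = -6 + 5*X (y(X, N) = (9 - 4)*X - 6 = 5*X - 6 = -6 + 5*X)
A(D) = 14/D (A(D) = (-6 + 5*4)/D = (-6 + 20)/D = 14/D)
A(-31 + 8) + 632 = 14/(-31 + 8) + 632 = 14/(-23) + 632 = 14*(-1/23) + 632 = -14/23 + 632 = 14522/23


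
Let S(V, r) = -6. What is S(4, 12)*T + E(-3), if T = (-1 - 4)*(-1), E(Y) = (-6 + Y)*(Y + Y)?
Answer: 24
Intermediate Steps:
E(Y) = 2*Y*(-6 + Y) (E(Y) = (-6 + Y)*(2*Y) = 2*Y*(-6 + Y))
T = 5 (T = -5*(-1) = 5)
S(4, 12)*T + E(-3) = -6*5 + 2*(-3)*(-6 - 3) = -30 + 2*(-3)*(-9) = -30 + 54 = 24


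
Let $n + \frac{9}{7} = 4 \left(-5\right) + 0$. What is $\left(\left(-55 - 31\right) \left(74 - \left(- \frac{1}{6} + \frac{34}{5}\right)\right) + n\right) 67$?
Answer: $- \frac{40907252}{105} \approx -3.8959 \cdot 10^{5}$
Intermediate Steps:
$n = - \frac{149}{7}$ ($n = - \frac{9}{7} + \left(4 \left(-5\right) + 0\right) = - \frac{9}{7} + \left(-20 + 0\right) = - \frac{9}{7} - 20 = - \frac{149}{7} \approx -21.286$)
$\left(\left(-55 - 31\right) \left(74 - \left(- \frac{1}{6} + \frac{34}{5}\right)\right) + n\right) 67 = \left(\left(-55 - 31\right) \left(74 - \left(- \frac{1}{6} + \frac{34}{5}\right)\right) - \frac{149}{7}\right) 67 = \left(- 86 \left(74 - \frac{199}{30}\right) - \frac{149}{7}\right) 67 = \left(\left(-86\right) \frac{2021}{30} - \frac{149}{7}\right) 67 = \left(- \frac{86903}{15} - \frac{149}{7}\right) 67 = \left(- \frac{610556}{105}\right) 67 = - \frac{40907252}{105}$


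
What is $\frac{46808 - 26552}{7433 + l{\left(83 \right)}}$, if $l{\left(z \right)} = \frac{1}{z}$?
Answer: $\frac{420312}{154235} \approx 2.7251$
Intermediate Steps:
$\frac{46808 - 26552}{7433 + l{\left(83 \right)}} = \frac{46808 - 26552}{7433 + \frac{1}{83}} = \frac{46808 - 26552}{\frac{616940}{83}} = 20256 \cdot \frac{83}{616940} = \frac{420312}{154235}$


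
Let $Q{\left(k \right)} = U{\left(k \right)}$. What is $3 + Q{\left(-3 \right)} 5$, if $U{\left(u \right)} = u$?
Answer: $-12$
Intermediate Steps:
$Q{\left(k \right)} = k$
$3 + Q{\left(-3 \right)} 5 = 3 - 15 = -12$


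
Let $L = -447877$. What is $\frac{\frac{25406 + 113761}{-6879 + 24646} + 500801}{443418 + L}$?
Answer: $- \frac{1271124362}{11317579} \approx -112.31$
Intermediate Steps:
$\frac{\frac{25406 + 113761}{-6879 + 24646} + 500801}{443418 + L} = \frac{\frac{25406 + 113761}{-6879 + 24646} + 500801}{443418 - 447877} = \frac{\frac{139167}{17767} + 500801}{-4459} = \left(139167 \cdot \frac{1}{17767} + 500801\right) \left(- \frac{1}{4459}\right) = \left(\frac{139167}{17767} + 500801\right) \left(- \frac{1}{4459}\right) = \frac{8897870534}{17767} \left(- \frac{1}{4459}\right) = - \frac{1271124362}{11317579}$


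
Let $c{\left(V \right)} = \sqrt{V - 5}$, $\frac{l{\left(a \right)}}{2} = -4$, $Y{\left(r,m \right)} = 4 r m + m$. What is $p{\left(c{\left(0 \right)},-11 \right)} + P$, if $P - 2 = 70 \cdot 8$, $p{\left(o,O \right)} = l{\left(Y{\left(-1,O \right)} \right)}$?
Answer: $554$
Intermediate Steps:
$Y{\left(r,m \right)} = m + 4 m r$ ($Y{\left(r,m \right)} = 4 m r + m = m + 4 m r$)
$l{\left(a \right)} = -8$ ($l{\left(a \right)} = 2 \left(-4\right) = -8$)
$c{\left(V \right)} = \sqrt{-5 + V}$
$p{\left(o,O \right)} = -8$
$P = 562$ ($P = 2 + 70 \cdot 8 = 2 + 560 = 562$)
$p{\left(c{\left(0 \right)},-11 \right)} + P = -8 + 562 = 554$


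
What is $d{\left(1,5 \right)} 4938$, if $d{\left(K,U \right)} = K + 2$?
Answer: $14814$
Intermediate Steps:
$d{\left(K,U \right)} = 2 + K$
$d{\left(1,5 \right)} 4938 = \left(2 + 1\right) 4938 = 3 \cdot 4938 = 14814$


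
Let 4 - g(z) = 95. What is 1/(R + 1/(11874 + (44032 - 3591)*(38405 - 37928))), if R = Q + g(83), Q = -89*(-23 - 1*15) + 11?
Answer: 19302231/63735966763 ≈ 0.00030285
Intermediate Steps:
Q = 3393 (Q = -89*(-23 - 15) + 11 = -89*(-38) + 11 = 3382 + 11 = 3393)
g(z) = -91 (g(z) = 4 - 1*95 = 4 - 95 = -91)
R = 3302 (R = 3393 - 91 = 3302)
1/(R + 1/(11874 + (44032 - 3591)*(38405 - 37928))) = 1/(3302 + 1/(11874 + (44032 - 3591)*(38405 - 37928))) = 1/(3302 + 1/(11874 + 40441*477)) = 1/(3302 + 1/(11874 + 19290357)) = 1/(3302 + 1/19302231) = 1/(63735966763/19302231) = 19302231/63735966763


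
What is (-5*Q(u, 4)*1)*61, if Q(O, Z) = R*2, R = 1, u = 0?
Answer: -610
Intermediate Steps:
Q(O, Z) = 2 (Q(O, Z) = 1*2 = 2)
(-5*Q(u, 4)*1)*61 = (-5*2*1)*61 = -10*1*61 = -10*61 = -610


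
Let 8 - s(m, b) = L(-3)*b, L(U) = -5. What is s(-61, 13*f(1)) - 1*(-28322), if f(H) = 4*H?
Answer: 28590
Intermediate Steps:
s(m, b) = 8 + 5*b (s(m, b) = 8 - (-5)*b = 8 + 5*b)
s(-61, 13*f(1)) - 1*(-28322) = (8 + 5*(13*(4*1))) - 1*(-28322) = (8 + 5*(13*4)) + 28322 = (8 + 5*52) + 28322 = (8 + 260) + 28322 = 268 + 28322 = 28590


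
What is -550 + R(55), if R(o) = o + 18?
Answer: -477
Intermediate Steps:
R(o) = 18 + o
-550 + R(55) = -550 + (18 + 55) = -550 + 73 = -477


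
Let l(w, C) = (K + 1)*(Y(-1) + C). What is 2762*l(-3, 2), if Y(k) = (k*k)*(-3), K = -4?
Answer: 8286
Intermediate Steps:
Y(k) = -3*k² (Y(k) = k²*(-3) = -3*k²)
l(w, C) = 9 - 3*C (l(w, C) = (-4 + 1)*(-3*(-1)² + C) = -3*(-3*1 + C) = -3*(-3 + C) = 9 - 3*C)
2762*l(-3, 2) = 2762*(9 - 3*2) = 2762*(9 - 6) = 2762*3 = 8286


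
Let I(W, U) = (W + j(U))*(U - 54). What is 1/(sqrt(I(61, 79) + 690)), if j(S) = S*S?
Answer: sqrt(9890)/39560 ≈ 0.0025139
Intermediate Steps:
j(S) = S**2
I(W, U) = (-54 + U)*(W + U**2) (I(W, U) = (W + U**2)*(U - 54) = (W + U**2)*(-54 + U) = (-54 + U)*(W + U**2))
1/(sqrt(I(61, 79) + 690)) = 1/(sqrt((79**3 - 54*61 - 54*79**2 + 79*61) + 690)) = 1/(sqrt((493039 - 3294 - 54*6241 + 4819) + 690)) = 1/(sqrt((493039 - 3294 - 337014 + 4819) + 690)) = 1/(sqrt(157550 + 690)) = 1/(sqrt(158240)) = 1/(4*sqrt(9890)) = sqrt(9890)/39560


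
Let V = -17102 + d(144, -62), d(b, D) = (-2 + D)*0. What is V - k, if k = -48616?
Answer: 31514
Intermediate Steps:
d(b, D) = 0
V = -17102 (V = -17102 + 0 = -17102)
V - k = -17102 - 1*(-48616) = -17102 + 48616 = 31514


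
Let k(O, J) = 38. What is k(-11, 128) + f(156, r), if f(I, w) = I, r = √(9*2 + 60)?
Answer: 194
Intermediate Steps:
r = √78 (r = √(18 + 60) = √78 ≈ 8.8318)
k(-11, 128) + f(156, r) = 38 + 156 = 194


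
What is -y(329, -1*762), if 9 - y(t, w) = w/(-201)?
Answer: -349/67 ≈ -5.2090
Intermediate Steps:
y(t, w) = 9 + w/201 (y(t, w) = 9 - w/(-201) = 9 - w*(-1)/201 = 9 - (-1)*w/201 = 9 + w/201)
-y(329, -1*762) = -(9 + (-1*762)/201) = -(9 + (1/201)*(-762)) = -(9 - 254/67) = -1*349/67 = -349/67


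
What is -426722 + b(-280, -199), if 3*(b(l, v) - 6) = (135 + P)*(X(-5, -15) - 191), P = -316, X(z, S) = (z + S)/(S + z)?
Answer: -1245758/3 ≈ -4.1525e+5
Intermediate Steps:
X(z, S) = 1 (X(z, S) = (S + z)/(S + z) = 1)
b(l, v) = 34408/3 (b(l, v) = 6 + ((135 - 316)*(1 - 191))/3 = 6 + (-181*(-190))/3 = 6 + (⅓)*34390 = 6 + 34390/3 = 34408/3)
-426722 + b(-280, -199) = -426722 + 34408/3 = -1245758/3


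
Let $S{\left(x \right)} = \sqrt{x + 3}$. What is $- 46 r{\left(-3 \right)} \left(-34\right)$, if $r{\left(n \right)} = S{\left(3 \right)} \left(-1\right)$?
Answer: $- 1564 \sqrt{6} \approx -3831.0$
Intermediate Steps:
$S{\left(x \right)} = \sqrt{3 + x}$
$r{\left(n \right)} = - \sqrt{6}$ ($r{\left(n \right)} = \sqrt{3 + 3} \left(-1\right) = \sqrt{6} \left(-1\right) = - \sqrt{6}$)
$- 46 r{\left(-3 \right)} \left(-34\right) = - 46 \left(- \sqrt{6}\right) \left(-34\right) = 46 \sqrt{6} \left(-34\right) = - 1564 \sqrt{6}$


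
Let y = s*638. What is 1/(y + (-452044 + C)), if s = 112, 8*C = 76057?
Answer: -8/2968647 ≈ -2.6948e-6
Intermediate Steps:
C = 76057/8 (C = (1/8)*76057 = 76057/8 ≈ 9507.1)
y = 71456 (y = 112*638 = 71456)
1/(y + (-452044 + C)) = 1/(71456 + (-452044 + 76057/8)) = 1/(71456 - 3540295/8) = 1/(-2968647/8) = -8/2968647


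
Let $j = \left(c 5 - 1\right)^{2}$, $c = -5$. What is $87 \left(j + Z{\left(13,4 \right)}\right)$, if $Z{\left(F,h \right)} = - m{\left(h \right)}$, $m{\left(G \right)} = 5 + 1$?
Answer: $58290$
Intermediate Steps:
$m{\left(G \right)} = 6$
$Z{\left(F,h \right)} = -6$ ($Z{\left(F,h \right)} = \left(-1\right) 6 = -6$)
$j = 676$ ($j = \left(\left(-5\right) 5 - 1\right)^{2} = \left(-25 - 1\right)^{2} = \left(-26\right)^{2} = 676$)
$87 \left(j + Z{\left(13,4 \right)}\right) = 87 \left(676 - 6\right) = 87 \cdot 670 = 58290$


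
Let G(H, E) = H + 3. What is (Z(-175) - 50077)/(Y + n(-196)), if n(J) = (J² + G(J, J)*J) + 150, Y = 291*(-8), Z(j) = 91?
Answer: -24993/37033 ≈ -0.67488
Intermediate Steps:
Y = -2328
G(H, E) = 3 + H
n(J) = 150 + J² + J*(3 + J) (n(J) = (J² + (3 + J)*J) + 150 = (J² + J*(3 + J)) + 150 = 150 + J² + J*(3 + J))
(Z(-175) - 50077)/(Y + n(-196)) = (91 - 50077)/(-2328 + (150 + (-196)² - 196*(3 - 196))) = -49986/(-2328 + (150 + 38416 - 196*(-193))) = -49986/(-2328 + (150 + 38416 + 37828)) = -49986/(-2328 + 76394) = -49986/74066 = -49986*1/74066 = -24993/37033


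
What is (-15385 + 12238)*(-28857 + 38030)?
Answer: -28867431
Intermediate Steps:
(-15385 + 12238)*(-28857 + 38030) = -3147*9173 = -28867431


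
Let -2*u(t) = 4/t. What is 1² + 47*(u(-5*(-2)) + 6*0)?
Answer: -42/5 ≈ -8.4000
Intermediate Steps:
u(t) = -2/t
1² + 47*(u(-5*(-2)) + 6*0) = 1² + 47*(-2/((-5*(-2))) + 6*0) = 1 + 47*(-2/10 + 0) = 1 + 47*(-2*⅒ + 0) = 1 + 47*(-⅕ + 0) = 1 + 47*(-⅕) = 1 - 47/5 = -42/5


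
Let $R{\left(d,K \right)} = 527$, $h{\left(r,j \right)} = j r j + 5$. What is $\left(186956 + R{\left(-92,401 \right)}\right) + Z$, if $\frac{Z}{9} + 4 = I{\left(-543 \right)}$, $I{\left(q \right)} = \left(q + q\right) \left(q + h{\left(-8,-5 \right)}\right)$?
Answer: $7400659$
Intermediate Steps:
$h{\left(r,j \right)} = 5 + r j^{2}$ ($h{\left(r,j \right)} = r j^{2} + 5 = 5 + r j^{2}$)
$I{\left(q \right)} = 2 q \left(-195 + q\right)$ ($I{\left(q \right)} = \left(q + q\right) \left(q + \left(5 - 8 \left(-5\right)^{2}\right)\right) = 2 q \left(q + \left(5 - 200\right)\right) = 2 q \left(q - 195\right) = 2 q \left(-195 + q\right)$)
$Z = 7213176$ ($Z = -36 + 9 \cdot 2 \left(-543\right) \left(-195 - 543\right) = -36 + 9 \cdot 2 \left(-543\right) \left(-738\right) = -36 + 9 \cdot 801468 = -36 + 7213212 = 7213176$)
$\left(186956 + R{\left(-92,401 \right)}\right) + Z = \left(186956 + 527\right) + 7213176 = 187483 + 7213176 = 7400659$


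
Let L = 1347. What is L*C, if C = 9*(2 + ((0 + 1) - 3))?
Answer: 0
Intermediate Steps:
C = 0 (C = 9*(2 + (1 - 3)) = 9*(2 - 2) = 9*0 = 0)
L*C = 1347*0 = 0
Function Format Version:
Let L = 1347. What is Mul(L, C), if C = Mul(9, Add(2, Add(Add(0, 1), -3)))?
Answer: 0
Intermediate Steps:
C = 0 (C = Mul(9, Add(2, Add(1, -3))) = Mul(9, Add(2, -2)) = Mul(9, 0) = 0)
Mul(L, C) = Mul(1347, 0) = 0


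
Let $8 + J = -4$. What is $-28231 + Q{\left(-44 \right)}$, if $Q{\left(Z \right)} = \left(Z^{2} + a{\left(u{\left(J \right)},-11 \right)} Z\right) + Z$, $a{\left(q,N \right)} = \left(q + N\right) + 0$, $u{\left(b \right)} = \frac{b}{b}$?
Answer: $-25899$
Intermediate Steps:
$J = -12$ ($J = -8 - 4 = -12$)
$u{\left(b \right)} = 1$
$a{\left(q,N \right)} = N + q$ ($a{\left(q,N \right)} = \left(N + q\right) + 0 = N + q$)
$Q{\left(Z \right)} = Z^{2} - 9 Z$ ($Q{\left(Z \right)} = \left(Z^{2} + \left(-11 + 1\right) Z\right) + Z = \left(Z^{2} - 10 Z\right) + Z = Z^{2} - 9 Z$)
$-28231 + Q{\left(-44 \right)} = -28231 - 44 \left(-9 - 44\right) = -28231 - -2332 = -28231 + 2332 = -25899$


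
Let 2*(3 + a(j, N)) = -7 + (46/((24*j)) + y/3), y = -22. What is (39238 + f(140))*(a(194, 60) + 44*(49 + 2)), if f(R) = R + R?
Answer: 68502813003/776 ≈ 8.8277e+7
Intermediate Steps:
f(R) = 2*R
a(j, N) = -61/6 + 23/(24*j) (a(j, N) = -3 + (-7 + (46/((24*j)) - 22/3))/2 = -3 + (-7 + (46*(1/(24*j)) - 22*⅓))/2 = -3 + (-7 + (23/(12*j) - 22/3))/2 = -3 + (-7 + (-22/3 + 23/(12*j)))/2 = -3 + (-43/3 + 23/(12*j))/2 = -3 + (-43/6 + 23/(24*j)) = -61/6 + 23/(24*j))
(39238 + f(140))*(a(194, 60) + 44*(49 + 2)) = (39238 + 2*140)*((1/24)*(23 - 244*194)/194 + 44*(49 + 2)) = (39238 + 280)*((1/24)*(1/194)*(23 - 47336) + 44*51) = 39518*((1/24)*(1/194)*(-47313) + 2244) = 39518*(-15771/1552 + 2244) = 39518*(3466917/1552) = 68502813003/776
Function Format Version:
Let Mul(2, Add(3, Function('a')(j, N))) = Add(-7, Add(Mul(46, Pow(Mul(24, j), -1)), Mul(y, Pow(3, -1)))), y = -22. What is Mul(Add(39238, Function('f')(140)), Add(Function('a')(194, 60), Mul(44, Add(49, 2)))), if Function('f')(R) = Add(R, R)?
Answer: Rational(68502813003, 776) ≈ 8.8277e+7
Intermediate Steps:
Function('f')(R) = Mul(2, R)
Function('a')(j, N) = Add(Rational(-61, 6), Mul(Rational(23, 24), Pow(j, -1))) (Function('a')(j, N) = Add(-3, Mul(Rational(1, 2), Add(-7, Add(Mul(46, Pow(Mul(24, j), -1)), Mul(-22, Pow(3, -1)))))) = Add(-3, Mul(Rational(1, 2), Add(-7, Add(Mul(46, Mul(Rational(1, 24), Pow(j, -1))), Mul(-22, Rational(1, 3)))))) = Add(-3, Mul(Rational(1, 2), Add(-7, Add(Mul(Rational(23, 12), Pow(j, -1)), Rational(-22, 3))))) = Add(-3, Mul(Rational(1, 2), Add(-7, Add(Rational(-22, 3), Mul(Rational(23, 12), Pow(j, -1)))))) = Add(-3, Mul(Rational(1, 2), Add(Rational(-43, 3), Mul(Rational(23, 12), Pow(j, -1))))) = Add(-3, Add(Rational(-43, 6), Mul(Rational(23, 24), Pow(j, -1)))) = Add(Rational(-61, 6), Mul(Rational(23, 24), Pow(j, -1))))
Mul(Add(39238, Function('f')(140)), Add(Function('a')(194, 60), Mul(44, Add(49, 2)))) = Mul(Add(39238, Mul(2, 140)), Add(Mul(Rational(1, 24), Pow(194, -1), Add(23, Mul(-244, 194))), Mul(44, Add(49, 2)))) = Mul(Add(39238, 280), Add(Mul(Rational(1, 24), Rational(1, 194), Add(23, -47336)), Mul(44, 51))) = Mul(39518, Add(Mul(Rational(1, 24), Rational(1, 194), -47313), 2244)) = Mul(39518, Add(Rational(-15771, 1552), 2244)) = Mul(39518, Rational(3466917, 1552)) = Rational(68502813003, 776)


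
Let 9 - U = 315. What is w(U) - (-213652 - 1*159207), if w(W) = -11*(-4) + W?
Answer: 372597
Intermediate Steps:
U = -306 (U = 9 - 1*315 = 9 - 315 = -306)
w(W) = 44 + W
w(U) - (-213652 - 1*159207) = (44 - 306) - (-213652 - 1*159207) = -262 - (-213652 - 159207) = -262 - 1*(-372859) = -262 + 372859 = 372597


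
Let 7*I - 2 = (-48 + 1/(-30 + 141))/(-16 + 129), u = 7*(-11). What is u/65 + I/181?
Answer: -1222398202/1032978765 ≈ -1.1834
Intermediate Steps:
u = -77
I = 19759/87801 (I = 2/7 + ((-48 + 1/(-30 + 141))/(-16 + 129))/7 = 2/7 + ((-48 + 1/111)/113)/7 = 2/7 + ((-48 + 1/111)*(1/113))/7 = 2/7 + (-5327/111*1/113)/7 = 2/7 + (⅐)*(-5327/12543) = 2/7 - 761/12543 = 19759/87801 ≈ 0.22504)
u/65 + I/181 = -77/65 + (19759/87801)/181 = -77*1/65 + (19759/87801)*(1/181) = -77/65 + 19759/15891981 = -1222398202/1032978765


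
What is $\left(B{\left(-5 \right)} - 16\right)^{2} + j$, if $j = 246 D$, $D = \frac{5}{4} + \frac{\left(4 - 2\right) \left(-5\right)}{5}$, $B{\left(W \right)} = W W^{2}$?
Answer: $\frac{39393}{2} \approx 19697.0$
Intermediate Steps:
$B{\left(W \right)} = W^{3}$
$D = - \frac{3}{4}$ ($D = 5 \cdot \frac{1}{4} + 2 \left(-5\right) \frac{1}{5} = \frac{5}{4} - 2 = - \frac{3}{4} \approx -0.75$)
$j = - \frac{369}{2}$ ($j = 246 \left(- \frac{3}{4}\right) = - \frac{369}{2} \approx -184.5$)
$\left(B{\left(-5 \right)} - 16\right)^{2} + j = \left(\left(-5\right)^{3} - 16\right)^{2} - \frac{369}{2} = \left(-125 - 16\right)^{2} - \frac{369}{2} = \left(-141\right)^{2} - \frac{369}{2} = 19881 - \frac{369}{2} = \frac{39393}{2}$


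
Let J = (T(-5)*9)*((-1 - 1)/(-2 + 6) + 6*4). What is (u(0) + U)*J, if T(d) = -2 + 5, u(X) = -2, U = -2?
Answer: -2538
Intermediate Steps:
T(d) = 3
J = 1269/2 (J = (3*9)*((-1 - 1)/(-2 + 6) + 6*4) = 27*(-2/4 + 24) = 27*(-2*¼ + 24) = 27*(-½ + 24) = 27*(47/2) = 1269/2 ≈ 634.50)
(u(0) + U)*J = (-2 - 2)*(1269/2) = -4*1269/2 = -2538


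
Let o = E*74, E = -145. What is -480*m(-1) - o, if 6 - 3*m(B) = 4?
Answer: 10410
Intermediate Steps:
m(B) = ⅔ (m(B) = 2 - ⅓*4 = 2 - 4/3 = ⅔)
o = -10730 (o = -145*74 = -10730)
-480*m(-1) - o = -480*2/3 - 1*(-10730) = -96*10/3 + 10730 = -320 + 10730 = 10410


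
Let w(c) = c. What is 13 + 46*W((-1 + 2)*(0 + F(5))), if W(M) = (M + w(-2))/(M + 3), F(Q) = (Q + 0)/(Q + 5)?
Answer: -47/7 ≈ -6.7143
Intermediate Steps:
F(Q) = Q/(5 + Q)
W(M) = (-2 + M)/(3 + M) (W(M) = (M - 2)/(M + 3) = (-2 + M)/(3 + M))
13 + 46*W((-1 + 2)*(0 + F(5))) = 13 + 46*((-2 + (-1 + 2)*(0 + 5/(5 + 5)))/(3 + (-1 + 2)*(0 + 5/(5 + 5)))) = 13 + 46*((-2 + 1*(0 + 5/10))/(3 + 1*(0 + 5/10))) = 13 + 46*((-2 + 1*(0 + 5*(⅒)))/(3 + 1*(0 + 5*(⅒)))) = 13 + 46*((-2 + 1*(0 + ½))/(3 + 1*(0 + ½))) = 13 + 46*((-2 + 1*(½))/(3 + 1*(½))) = 13 + 46*((-2 + ½)/(3 + ½)) = 13 + 46*(-3/2/(7/2)) = 13 + 46*((2/7)*(-3/2)) = 13 + 46*(-3/7) = 13 - 138/7 = -47/7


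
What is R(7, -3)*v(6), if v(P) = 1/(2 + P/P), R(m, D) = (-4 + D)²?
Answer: 49/3 ≈ 16.333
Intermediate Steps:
v(P) = ⅓ (v(P) = 1/(2 + 1) = 1/3 = ⅓)
R(7, -3)*v(6) = (-4 - 3)²*(⅓) = (-7)²*(⅓) = 49*(⅓) = 49/3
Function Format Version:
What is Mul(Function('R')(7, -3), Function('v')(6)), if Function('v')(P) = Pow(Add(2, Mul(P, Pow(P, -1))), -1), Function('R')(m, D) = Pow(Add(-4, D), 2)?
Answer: Rational(49, 3) ≈ 16.333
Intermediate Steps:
Function('v')(P) = Rational(1, 3) (Function('v')(P) = Pow(Add(2, 1), -1) = Pow(3, -1) = Rational(1, 3))
Mul(Function('R')(7, -3), Function('v')(6)) = Mul(Pow(Add(-4, -3), 2), Rational(1, 3)) = Mul(Pow(-7, 2), Rational(1, 3)) = Mul(49, Rational(1, 3)) = Rational(49, 3)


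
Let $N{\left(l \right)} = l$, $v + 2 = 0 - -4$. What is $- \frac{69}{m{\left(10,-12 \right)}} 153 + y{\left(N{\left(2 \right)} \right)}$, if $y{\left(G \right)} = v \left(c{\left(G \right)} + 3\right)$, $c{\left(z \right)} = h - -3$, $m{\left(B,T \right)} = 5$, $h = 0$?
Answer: $- \frac{10497}{5} \approx -2099.4$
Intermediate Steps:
$v = 2$ ($v = -2 + \left(0 - -4\right) = -2 + \left(0 + 4\right) = -2 + 4 = 2$)
$c{\left(z \right)} = 3$ ($c{\left(z \right)} = 0 - -3 = 0 + 3 = 3$)
$y{\left(G \right)} = 12$ ($y{\left(G \right)} = 2 \left(3 + 3\right) = 2 \cdot 6 = 12$)
$- \frac{69}{m{\left(10,-12 \right)}} 153 + y{\left(N{\left(2 \right)} \right)} = - \frac{69}{5} \cdot 153 + 12 = \left(-69\right) \frac{1}{5} \cdot 153 + 12 = \left(- \frac{69}{5}\right) 153 + 12 = - \frac{10557}{5} + 12 = - \frac{10497}{5}$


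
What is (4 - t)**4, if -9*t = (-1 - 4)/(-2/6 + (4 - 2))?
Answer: 14641/81 ≈ 180.75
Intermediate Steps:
t = 1/3 (t = -(-1 - 4)/(9*(-2/6 + (4 - 2))) = -(-5)/(9*(-2*1/6 + 2)) = -(-5)/(9*(-1/3 + 2)) = -(-5)/(9*5/3) = -(-5)*3/(9*5) = -1/9*(-3) = 1/3 ≈ 0.33333)
(4 - t)**4 = (4 - 1*1/3)**4 = (4 - 1/3)**4 = (11/3)**4 = 14641/81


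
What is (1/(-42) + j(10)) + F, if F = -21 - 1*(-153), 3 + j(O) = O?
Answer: 5837/42 ≈ 138.98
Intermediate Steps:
j(O) = -3 + O
F = 132 (F = -21 + 153 = 132)
(1/(-42) + j(10)) + F = (1/(-42) + (-3 + 10)) + 132 = (-1/42 + 7) + 132 = 293/42 + 132 = 5837/42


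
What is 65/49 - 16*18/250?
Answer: 1069/6125 ≈ 0.17453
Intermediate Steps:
65/49 - 16*18/250 = 65*(1/49) - 288*1/250 = 65/49 - 144/125 = 1069/6125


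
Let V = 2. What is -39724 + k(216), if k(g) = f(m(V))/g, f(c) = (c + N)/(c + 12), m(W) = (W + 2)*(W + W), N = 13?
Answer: -240250723/6048 ≈ -39724.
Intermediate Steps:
m(W) = 2*W*(2 + W) (m(W) = (2 + W)*(2*W) = 2*W*(2 + W))
f(c) = (13 + c)/(12 + c) (f(c) = (c + 13)/(c + 12) = (13 + c)/(12 + c))
k(g) = 29/(28*g) (k(g) = ((13 + 2*2*(2 + 2))/(12 + 2*2*(2 + 2)))/g = ((13 + 2*2*4)/(12 + 2*2*4))/g = ((13 + 16)/(12 + 16))/g = (29/28)/g = ((1/28)*29)/g = 29/(28*g))
-39724 + k(216) = -39724 + (29/28)/216 = -39724 + (29/28)*(1/216) = -39724 + 29/6048 = -240250723/6048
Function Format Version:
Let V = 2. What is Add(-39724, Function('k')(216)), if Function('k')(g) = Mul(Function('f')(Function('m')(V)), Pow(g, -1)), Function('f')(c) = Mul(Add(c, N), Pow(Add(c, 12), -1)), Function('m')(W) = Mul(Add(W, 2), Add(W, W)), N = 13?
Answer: Rational(-240250723, 6048) ≈ -39724.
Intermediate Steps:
Function('m')(W) = Mul(2, W, Add(2, W)) (Function('m')(W) = Mul(Add(2, W), Mul(2, W)) = Mul(2, W, Add(2, W)))
Function('f')(c) = Mul(Pow(Add(12, c), -1), Add(13, c)) (Function('f')(c) = Mul(Add(c, 13), Pow(Add(c, 12), -1)) = Mul(Add(13, c), Pow(Add(12, c), -1)) = Mul(Pow(Add(12, c), -1), Add(13, c)))
Function('k')(g) = Mul(Rational(29, 28), Pow(g, -1)) (Function('k')(g) = Mul(Mul(Pow(Add(12, Mul(2, 2, Add(2, 2))), -1), Add(13, Mul(2, 2, Add(2, 2)))), Pow(g, -1)) = Mul(Mul(Pow(Add(12, Mul(2, 2, 4)), -1), Add(13, Mul(2, 2, 4))), Pow(g, -1)) = Mul(Mul(Pow(Add(12, 16), -1), Add(13, 16)), Pow(g, -1)) = Mul(Mul(Pow(28, -1), 29), Pow(g, -1)) = Mul(Mul(Rational(1, 28), 29), Pow(g, -1)) = Mul(Rational(29, 28), Pow(g, -1)))
Add(-39724, Function('k')(216)) = Add(-39724, Mul(Rational(29, 28), Pow(216, -1))) = Add(-39724, Mul(Rational(29, 28), Rational(1, 216))) = Add(-39724, Rational(29, 6048)) = Rational(-240250723, 6048)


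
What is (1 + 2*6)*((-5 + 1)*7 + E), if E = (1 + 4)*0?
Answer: -364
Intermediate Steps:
E = 0 (E = 5*0 = 0)
(1 + 2*6)*((-5 + 1)*7 + E) = (1 + 2*6)*((-5 + 1)*7 + 0) = (1 + 12)*(-4*7 + 0) = 13*(-28 + 0) = 13*(-28) = -364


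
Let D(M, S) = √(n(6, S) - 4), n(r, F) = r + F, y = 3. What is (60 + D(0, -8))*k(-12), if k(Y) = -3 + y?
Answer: 0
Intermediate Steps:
n(r, F) = F + r
k(Y) = 0 (k(Y) = -3 + 3 = 0)
D(M, S) = √(2 + S) (D(M, S) = √((S + 6) - 4) = √((6 + S) - 4) = √(2 + S))
(60 + D(0, -8))*k(-12) = (60 + √(2 - 8))*0 = (60 + √(-6))*0 = (60 + I*√6)*0 = 0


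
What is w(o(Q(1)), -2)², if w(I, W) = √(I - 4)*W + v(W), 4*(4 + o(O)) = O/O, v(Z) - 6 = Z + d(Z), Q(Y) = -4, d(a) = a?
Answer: (2 - I*√31)² ≈ -27.0 - 22.271*I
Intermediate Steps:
v(Z) = 6 + 2*Z (v(Z) = 6 + (Z + Z) = 6 + 2*Z)
o(O) = -15/4 (o(O) = -4 + (O/O)/4 = -4 + (¼)*1 = -4 + ¼ = -15/4)
w(I, W) = 6 + 2*W + W*√(-4 + I) (w(I, W) = √(I - 4)*W + (6 + 2*W) = √(-4 + I)*W + (6 + 2*W) = W*√(-4 + I) + (6 + 2*W) = 6 + 2*W + W*√(-4 + I))
w(o(Q(1)), -2)² = (6 + 2*(-2) - 2*√(-4 - 15/4))² = (6 - 4 - I*√31)² = (2 - I*√31)²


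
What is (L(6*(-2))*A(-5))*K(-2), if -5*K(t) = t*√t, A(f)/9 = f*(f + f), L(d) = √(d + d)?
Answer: -720*√3 ≈ -1247.1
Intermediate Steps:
L(d) = √2*√d (L(d) = √(2*d) = √2*√d)
A(f) = 18*f² (A(f) = 9*(f*(f + f)) = 9*(f*(2*f)) = 9*(2*f²) = 18*f²)
K(t) = -t^(3/2)/5 (K(t) = -t*√t/5 = -t^(3/2)/5)
(L(6*(-2))*A(-5))*K(-2) = ((√2*√(6*(-2)))*(18*(-5)²))*(-(-2)*I*√2/5) = ((√2*√(-12))*(18*25))*(-(-2)*I*√2/5) = ((√2*(2*I*√3))*450)*(2*I*√2/5) = ((2*I*√6)*450)*(2*I*√2/5) = (900*I*√6)*(2*I*√2/5) = -720*√3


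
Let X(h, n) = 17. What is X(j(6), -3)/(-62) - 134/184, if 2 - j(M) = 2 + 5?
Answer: -2859/2852 ≈ -1.0025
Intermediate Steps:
j(M) = -5 (j(M) = 2 - (2 + 5) = 2 - 1*7 = 2 - 7 = -5)
X(j(6), -3)/(-62) - 134/184 = 17/(-62) - 134/184 = 17*(-1/62) - 134*1/184 = -17/62 - 67/92 = -2859/2852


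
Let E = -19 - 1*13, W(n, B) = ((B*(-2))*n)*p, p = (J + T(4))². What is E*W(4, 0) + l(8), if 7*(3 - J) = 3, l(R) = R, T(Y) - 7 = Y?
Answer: 8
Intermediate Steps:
T(Y) = 7 + Y
J = 18/7 (J = 3 - ⅐*3 = 3 - 3/7 = 18/7 ≈ 2.5714)
p = 9025/49 (p = (18/7 + (7 + 4))² = (18/7 + 11)² = (95/7)² = 9025/49 ≈ 184.18)
W(n, B) = -18050*B*n/49 (W(n, B) = ((B*(-2))*n)*(9025/49) = ((-2*B)*n)*(9025/49) = -2*B*n*(9025/49) = -18050*B*n/49)
E = -32 (E = -19 - 13 = -32)
E*W(4, 0) + l(8) = -(-577600)*0*4/49 + 8 = -32*0 + 8 = 0 + 8 = 8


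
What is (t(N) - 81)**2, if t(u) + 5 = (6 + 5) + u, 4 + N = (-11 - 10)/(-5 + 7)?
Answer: 32041/4 ≈ 8010.3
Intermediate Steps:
N = -29/2 (N = -4 + (-11 - 10)/(-5 + 7) = -4 - 21/2 = -29/2 ≈ -14.500)
t(u) = 6 + u (t(u) = -5 + ((6 + 5) + u) = -5 + (11 + u) = 6 + u)
(t(N) - 81)**2 = ((6 - 29/2) - 81)**2 = (-17/2 - 81)**2 = (-179/2)**2 = 32041/4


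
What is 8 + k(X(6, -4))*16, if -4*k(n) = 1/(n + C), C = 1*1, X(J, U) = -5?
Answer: 9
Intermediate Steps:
C = 1
k(n) = -1/(4*(1 + n)) (k(n) = -1/(4*(n + 1)) = -1/(4*(1 + n)))
8 + k(X(6, -4))*16 = 8 - 1/(4 + 4*(-5))*16 = 8 - 1/(4 - 20)*16 = 8 - 1/(-16)*16 = 8 - 1*(-1/16)*16 = 8 + (1/16)*16 = 8 + 1 = 9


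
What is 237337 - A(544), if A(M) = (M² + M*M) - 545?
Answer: -353990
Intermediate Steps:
A(M) = -545 + 2*M² (A(M) = (M² + M²) - 545 = 2*M² - 545 = -545 + 2*M²)
237337 - A(544) = 237337 - (-545 + 2*544²) = 237337 - (-545 + 2*295936) = 237337 - (-545 + 591872) = 237337 - 1*591327 = 237337 - 591327 = -353990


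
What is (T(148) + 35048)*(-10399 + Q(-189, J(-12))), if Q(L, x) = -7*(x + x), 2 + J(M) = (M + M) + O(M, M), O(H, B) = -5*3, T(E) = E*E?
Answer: -559553400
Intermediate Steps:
T(E) = E²
O(H, B) = -15
J(M) = -17 + 2*M (J(M) = -2 + ((M + M) - 15) = -2 + (2*M - 15) = -2 + (-15 + 2*M) = -17 + 2*M)
Q(L, x) = -14*x
(T(148) + 35048)*(-10399 + Q(-189, J(-12))) = (148² + 35048)*(-10399 - 14*(-17 + 2*(-12))) = (21904 + 35048)*(-10399 - 14*(-17 - 24)) = 56952*(-10399 - 14*(-41)) = 56952*(-10399 + 574) = 56952*(-9825) = -559553400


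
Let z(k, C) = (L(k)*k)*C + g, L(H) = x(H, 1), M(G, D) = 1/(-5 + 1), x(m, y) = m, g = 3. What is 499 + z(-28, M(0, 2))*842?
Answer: -162007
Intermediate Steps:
M(G, D) = -¼ (M(G, D) = 1/(-4) = -¼)
L(H) = H
z(k, C) = 3 + C*k² (z(k, C) = (k*k)*C + 3 = k²*C + 3 = C*k² + 3 = 3 + C*k²)
499 + z(-28, M(0, 2))*842 = 499 + (3 - ¼*(-28)²)*842 = 499 + (3 - ¼*784)*842 = 499 + (3 - 196)*842 = 499 - 193*842 = 499 - 162506 = -162007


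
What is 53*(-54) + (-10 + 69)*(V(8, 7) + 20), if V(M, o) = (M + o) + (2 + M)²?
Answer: 5103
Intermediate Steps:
V(M, o) = M + o + (2 + M)²
53*(-54) + (-10 + 69)*(V(8, 7) + 20) = 53*(-54) + (-10 + 69)*((8 + 7 + (2 + 8)²) + 20) = -2862 + 59*((8 + 7 + 10²) + 20) = -2862 + 59*((8 + 7 + 100) + 20) = -2862 + 59*(115 + 20) = -2862 + 59*135 = -2862 + 7965 = 5103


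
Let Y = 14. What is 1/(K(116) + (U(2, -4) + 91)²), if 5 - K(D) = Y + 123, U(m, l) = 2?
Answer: 1/8517 ≈ 0.00011741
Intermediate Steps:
K(D) = -132 (K(D) = 5 - (14 + 123) = 5 - 1*137 = 5 - 137 = -132)
1/(K(116) + (U(2, -4) + 91)²) = 1/(-132 + (2 + 91)²) = 1/(-132 + 93²) = 1/(-132 + 8649) = 1/8517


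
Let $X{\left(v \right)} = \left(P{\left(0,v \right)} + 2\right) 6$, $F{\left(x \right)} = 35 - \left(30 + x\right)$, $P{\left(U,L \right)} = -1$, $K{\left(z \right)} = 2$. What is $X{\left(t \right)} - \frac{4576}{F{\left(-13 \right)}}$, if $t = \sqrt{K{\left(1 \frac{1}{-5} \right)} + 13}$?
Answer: $- \frac{2234}{9} \approx -248.22$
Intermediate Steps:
$F{\left(x \right)} = 5 - x$
$t = \sqrt{15}$ ($t = \sqrt{2 + 13} = \sqrt{15} \approx 3.873$)
$X{\left(v \right)} = 6$ ($X{\left(v \right)} = \left(-1 + 2\right) 6 = 1 \cdot 6 = 6$)
$X{\left(t \right)} - \frac{4576}{F{\left(-13 \right)}} = 6 - \frac{4576}{5 - -13} = 6 - \frac{4576}{5 + 13} = 6 - \frac{4576}{18} = 6 - \frac{2288}{9} = - \frac{2234}{9}$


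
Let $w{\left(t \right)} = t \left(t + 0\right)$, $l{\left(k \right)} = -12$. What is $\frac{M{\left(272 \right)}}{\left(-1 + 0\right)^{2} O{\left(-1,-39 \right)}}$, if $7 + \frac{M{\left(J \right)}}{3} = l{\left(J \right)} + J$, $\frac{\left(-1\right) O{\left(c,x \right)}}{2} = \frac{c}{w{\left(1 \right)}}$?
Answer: $\frac{759}{2} \approx 379.5$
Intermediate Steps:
$w{\left(t \right)} = t^{2}$ ($w{\left(t \right)} = t t = t^{2}$)
$O{\left(c,x \right)} = - 2 c$ ($O{\left(c,x \right)} = - 2 \frac{c}{1^{2}} = - 2 \frac{c}{1} = - 2 c 1 = - 2 c$)
$M{\left(J \right)} = -57 + 3 J$ ($M{\left(J \right)} = -21 + 3 \left(-12 + J\right) = -21 + \left(-36 + 3 J\right) = -57 + 3 J$)
$\frac{M{\left(272 \right)}}{\left(-1 + 0\right)^{2} O{\left(-1,-39 \right)}} = \frac{-57 + 3 \cdot 272}{\left(-1 + 0\right)^{2} \left(\left(-2\right) \left(-1\right)\right)} = \frac{-57 + 816}{\left(-1\right)^{2} \cdot 2} = \frac{759}{1 \cdot 2} = \frac{759}{2}$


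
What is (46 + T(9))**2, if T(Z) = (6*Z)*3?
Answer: 43264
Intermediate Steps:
T(Z) = 18*Z
(46 + T(9))**2 = (46 + 18*9)**2 = (46 + 162)**2 = 208**2 = 43264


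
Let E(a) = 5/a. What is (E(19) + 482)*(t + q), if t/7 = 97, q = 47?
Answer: 6652338/19 ≈ 3.5012e+5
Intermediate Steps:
t = 679 (t = 7*97 = 679)
(E(19) + 482)*(t + q) = (5/19 + 482)*(679 + 47) = (5*(1/19) + 482)*726 = (5/19 + 482)*726 = (9163/19)*726 = 6652338/19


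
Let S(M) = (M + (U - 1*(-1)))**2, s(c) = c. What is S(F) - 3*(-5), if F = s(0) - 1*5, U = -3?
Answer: 64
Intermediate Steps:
F = -5 (F = 0 - 1*5 = 0 - 5 = -5)
S(M) = (-2 + M)**2 (S(M) = (M + (-3 - 1*(-1)))**2 = (M + (-3 + 1))**2 = (M - 2)**2 = (-2 + M)**2)
S(F) - 3*(-5) = (-2 - 5)**2 - 3*(-5) = (-7)**2 - 1*(-15) = 49 + 15 = 64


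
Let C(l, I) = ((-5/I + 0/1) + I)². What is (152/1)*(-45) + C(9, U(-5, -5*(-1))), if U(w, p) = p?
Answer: -6824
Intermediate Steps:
C(l, I) = (I - 5/I)² (C(l, I) = ((-5/I + 0*1) + I)² = ((-5/I + 0) + I)² = (-5/I + I)² = (I - 5/I)²)
(152/1)*(-45) + C(9, U(-5, -5*(-1))) = (152/1)*(-45) + (-5 + (-5*(-1))²)²/(-5*(-1))² = (152*1)*(-45) + (-5 + 5²)²/5² = 152*(-45) + (-5 + 25)²/25 = -6840 + (1/25)*20² = -6840 + (1/25)*400 = -6840 + 16 = -6824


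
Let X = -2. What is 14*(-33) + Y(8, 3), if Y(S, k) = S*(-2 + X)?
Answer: -494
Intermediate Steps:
Y(S, k) = -4*S (Y(S, k) = S*(-2 - 2) = S*(-4) = -4*S)
14*(-33) + Y(8, 3) = 14*(-33) - 4*8 = -462 - 32 = -494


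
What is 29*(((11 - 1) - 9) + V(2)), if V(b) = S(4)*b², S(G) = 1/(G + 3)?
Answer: 319/7 ≈ 45.571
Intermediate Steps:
S(G) = 1/(3 + G)
V(b) = b²/7 (V(b) = b²/(3 + 4) = b²/7)
29*(((11 - 1) - 9) + V(2)) = 29*(((11 - 1) - 9) + (⅐)*2²) = 29*((10 - 9) + (⅐)*4) = 29*(1 + 4/7) = 29*(11/7) = 319/7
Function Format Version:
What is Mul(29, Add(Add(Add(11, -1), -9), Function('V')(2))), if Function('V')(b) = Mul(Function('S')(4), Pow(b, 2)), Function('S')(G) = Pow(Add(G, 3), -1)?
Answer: Rational(319, 7) ≈ 45.571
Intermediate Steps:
Function('S')(G) = Pow(Add(3, G), -1)
Function('V')(b) = Mul(Rational(1, 7), Pow(b, 2)) (Function('V')(b) = Mul(Pow(Add(3, 4), -1), Pow(b, 2)) = Mul(Pow(7, -1), Pow(b, 2)) = Mul(Rational(1, 7), Pow(b, 2)))
Mul(29, Add(Add(Add(11, -1), -9), Function('V')(2))) = Mul(29, Add(Add(Add(11, -1), -9), Mul(Rational(1, 7), Pow(2, 2)))) = Mul(29, Add(Add(10, -9), Mul(Rational(1, 7), 4))) = Mul(29, Add(1, Rational(4, 7))) = Mul(29, Rational(11, 7)) = Rational(319, 7)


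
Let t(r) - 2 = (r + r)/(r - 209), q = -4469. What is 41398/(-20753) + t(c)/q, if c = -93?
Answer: -27944354397/14004518707 ≈ -1.9954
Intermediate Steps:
t(r) = 2 + 2*r/(-209 + r) (t(r) = 2 + (r + r)/(r - 209) = 2 + (2*r)/(-209 + r) = 2 + 2*r/(-209 + r))
41398/(-20753) + t(c)/q = 41398/(-20753) + (2*(-209 + 2*(-93))/(-209 - 93))/(-4469) = 41398*(-1/20753) + (2*(-209 - 186)/(-302))*(-1/4469) = -41398/20753 + (2*(-1/302)*(-395))*(-1/4469) = -41398/20753 + (395/151)*(-1/4469) = -41398/20753 - 395/674819 = -27944354397/14004518707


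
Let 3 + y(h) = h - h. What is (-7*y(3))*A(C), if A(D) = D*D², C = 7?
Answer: 7203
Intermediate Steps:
y(h) = -3 (y(h) = -3 + (h - h) = -3 + 0 = -3)
A(D) = D³
(-7*y(3))*A(C) = -7*(-3)*7³ = 21*343 = 7203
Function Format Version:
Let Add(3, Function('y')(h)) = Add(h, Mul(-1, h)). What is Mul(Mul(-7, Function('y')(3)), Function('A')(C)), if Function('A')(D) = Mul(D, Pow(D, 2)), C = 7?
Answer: 7203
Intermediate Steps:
Function('y')(h) = -3 (Function('y')(h) = Add(-3, Add(h, Mul(-1, h))) = Add(-3, 0) = -3)
Function('A')(D) = Pow(D, 3)
Mul(Mul(-7, Function('y')(3)), Function('A')(C)) = Mul(Mul(-7, -3), Pow(7, 3)) = Mul(21, 343) = 7203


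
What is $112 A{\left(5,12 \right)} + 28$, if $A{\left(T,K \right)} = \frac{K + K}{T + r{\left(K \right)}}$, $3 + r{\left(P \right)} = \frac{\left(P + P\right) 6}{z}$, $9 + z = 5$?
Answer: $- \frac{868}{17} \approx -51.059$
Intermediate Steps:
$z = -4$ ($z = -9 + 5 = -4$)
$r{\left(P \right)} = -3 - 3 P$ ($r{\left(P \right)} = -3 + \frac{\left(P + P\right) 6}{-4} = -3 + 2 P 6 \left(- \frac{1}{4}\right) = -3 + 12 P \left(- \frac{1}{4}\right) = -3 - 3 P$)
$A{\left(T,K \right)} = \frac{2 K}{-3 + T - 3 K}$ ($A{\left(T,K \right)} = \frac{K + K}{T - \left(3 + 3 K\right)} = \frac{2 K}{-3 + T - 3 K}$)
$112 A{\left(5,12 \right)} + 28 = 112 \cdot 2 \cdot 12 \frac{1}{-3 + 5 - 36} + 28 = 112 \cdot 2 \cdot 12 \frac{1}{-34} + 28 = 112 \cdot 2 \cdot 12 \left(- \frac{1}{34}\right) + 28 = 112 \left(- \frac{12}{17}\right) + 28 = - \frac{1344}{17} + 28 = - \frac{868}{17}$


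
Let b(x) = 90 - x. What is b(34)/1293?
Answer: 56/1293 ≈ 0.043310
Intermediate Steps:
b(34)/1293 = (90 - 1*34)/1293 = (90 - 34)*(1/1293) = 56*(1/1293) = 56/1293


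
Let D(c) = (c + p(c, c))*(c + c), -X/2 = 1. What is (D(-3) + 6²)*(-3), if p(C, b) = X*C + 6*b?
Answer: -378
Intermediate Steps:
X = -2 (X = -2*1 = -2)
p(C, b) = -2*C + 6*b
D(c) = 10*c² (D(c) = (c + (-2*c + 6*c))*(c + c) = (c + 4*c)*(2*c) = (5*c)*(2*c) = 10*c²)
(D(-3) + 6²)*(-3) = (10*(-3)² + 6²)*(-3) = (10*9 + 36)*(-3) = (90 + 36)*(-3) = 126*(-3) = -378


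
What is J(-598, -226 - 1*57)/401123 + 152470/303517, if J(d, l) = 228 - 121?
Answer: 61191700129/121747649591 ≈ 0.50261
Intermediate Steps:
J(d, l) = 107
J(-598, -226 - 1*57)/401123 + 152470/303517 = 107/401123 + 152470/303517 = 61191700129/121747649591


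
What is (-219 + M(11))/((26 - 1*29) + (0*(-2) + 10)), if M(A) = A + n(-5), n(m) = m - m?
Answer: -208/7 ≈ -29.714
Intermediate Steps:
n(m) = 0
M(A) = A (M(A) = A + 0 = A)
(-219 + M(11))/((26 - 1*29) + (0*(-2) + 10)) = (-219 + 11)/((26 - 1*29) + (0*(-2) + 10)) = -208/((26 - 29) + (0 + 10)) = -208/(-3 + 10) = -208/7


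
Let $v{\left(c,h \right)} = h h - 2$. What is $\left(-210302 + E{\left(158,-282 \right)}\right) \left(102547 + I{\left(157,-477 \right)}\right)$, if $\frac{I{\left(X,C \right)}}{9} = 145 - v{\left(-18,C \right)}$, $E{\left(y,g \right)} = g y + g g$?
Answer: $340830184594$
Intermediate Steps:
$v{\left(c,h \right)} = -2 + h^{2}$ ($v{\left(c,h \right)} = h^{2} - 2 = -2 + h^{2}$)
$E{\left(y,g \right)} = g^{2} + g y$ ($E{\left(y,g \right)} = g y + g^{2} = g^{2} + g y$)
$I{\left(X,C \right)} = 1323 - 9 C^{2}$ ($I{\left(X,C \right)} = 9 \left(145 - \left(-2 + C^{2}\right)\right) = 9 \left(147 - C^{2}\right) = 1323 - 9 C^{2}$)
$\left(-210302 + E{\left(158,-282 \right)}\right) \left(102547 + I{\left(157,-477 \right)}\right) = \left(-210302 - 282 \left(-282 + 158\right)\right) \left(102547 + \left(1323 - 9 \left(-477\right)^{2}\right)\right) = \left(-210302 - -34968\right) \left(102547 + \left(1323 - 2047761\right)\right) = \left(-210302 + 34968\right) \left(102547 + \left(1323 - 2047761\right)\right) = - 175334 \left(102547 - 2046438\right) = \left(-175334\right) \left(-1943891\right) = 340830184594$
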